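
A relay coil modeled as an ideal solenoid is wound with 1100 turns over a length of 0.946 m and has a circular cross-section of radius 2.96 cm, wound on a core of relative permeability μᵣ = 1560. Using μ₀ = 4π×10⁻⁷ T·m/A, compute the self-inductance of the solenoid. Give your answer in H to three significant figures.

A = πr² = π(2.960×10^-2 m)² = 2.753×10^-3 m².
For a long solenoid, L = μ₀μᵣN²A/ℓ.
L = (4π×10⁻⁷)(1560)(1100)²(2.753×10^-3)/(0.946 m) = 6.902 H.

L ≈ 6.90 H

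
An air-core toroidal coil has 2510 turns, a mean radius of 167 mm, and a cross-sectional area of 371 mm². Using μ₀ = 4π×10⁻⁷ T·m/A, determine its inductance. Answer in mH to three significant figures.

L ≈ 2.80 mH

For a thin toroid, L = μ₀N²A/(2πR).
L = (4π×10⁻⁷)(2510)²(3.710×10^-4) / (2π×0.167 m) = 2.799×10^-3 H.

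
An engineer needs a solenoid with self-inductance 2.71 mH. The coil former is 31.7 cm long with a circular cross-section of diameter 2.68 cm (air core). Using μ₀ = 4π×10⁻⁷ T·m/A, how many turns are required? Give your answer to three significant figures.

A = π(d/2)² = π(1.340×10^-2 m)² = 5.641×10^-4 m².
From L = μ₀N²A/ℓ, N = √(Lℓ / (μ₀A)).
N = √[(2.710×10^-3)(0.317) / ((4π×10⁻⁷)×5.641×10^-4)] = √(1.212×10^6) ≈ 1100.9.

N ≈ 1100 turns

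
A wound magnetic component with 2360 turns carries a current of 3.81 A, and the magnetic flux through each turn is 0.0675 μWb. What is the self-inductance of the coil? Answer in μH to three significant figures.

L ≈ 41.8 μH

Self-inductance is defined by L = NΦ_B/I (flux linkage over current).
L = (2360)(6.750×10^-8 Wb)/(3.81 A) = 4.181×10^-5 H.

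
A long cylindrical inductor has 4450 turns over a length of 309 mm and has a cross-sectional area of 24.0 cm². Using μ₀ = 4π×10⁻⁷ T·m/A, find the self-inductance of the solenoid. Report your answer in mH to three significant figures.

L ≈ 193 mH

A = 24.0 cm² = 2.400×10^-3 m².
For a long solenoid, L = μ₀N²A/ℓ.
L = (4π×10⁻⁷)(4450)²(2.400×10^-3)/(0.309 m) = 0.1933 H.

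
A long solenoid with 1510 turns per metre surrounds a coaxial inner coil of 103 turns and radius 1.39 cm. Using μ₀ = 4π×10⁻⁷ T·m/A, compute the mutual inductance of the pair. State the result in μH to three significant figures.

The outer solenoid produces a uniform field B₁ = μ₀n₁I₁ across the inner coil,
so the flux linkage is N₂Φ = N₂B₁A₂ = μ₀n₁N₂A₂·I₁, giving M = μ₀n₁N₂A₂.
A₂ = πr² = π(1.390×10^-2 m)² = 6.070×10^-4 m².
M = (4π×10⁻⁷)(1510)(103)(6.070×10^-4) = 1.186×10^-4 H.

M ≈ 119 μH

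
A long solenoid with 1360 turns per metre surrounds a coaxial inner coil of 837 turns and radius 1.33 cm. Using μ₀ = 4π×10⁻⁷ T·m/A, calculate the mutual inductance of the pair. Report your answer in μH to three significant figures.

M ≈ 795 μH

The outer solenoid produces a uniform field B₁ = μ₀n₁I₁ across the inner coil,
so the flux linkage is N₂Φ = N₂B₁A₂ = μ₀n₁N₂A₂·I₁, giving M = μ₀n₁N₂A₂.
A₂ = πr² = π(1.330×10^-2 m)² = 5.557×10^-4 m².
M = (4π×10⁻⁷)(1360)(837)(5.557×10^-4) = 7.949×10^-4 H.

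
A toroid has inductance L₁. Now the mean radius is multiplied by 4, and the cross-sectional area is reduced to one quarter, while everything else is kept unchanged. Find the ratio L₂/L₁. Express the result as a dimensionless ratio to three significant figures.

For a toroid, L ∝ μᵣN²A/R.
L₂/L₁ = (4)^-1 × (0.25) = 0.0625.

L₂/L₁ = 0.0625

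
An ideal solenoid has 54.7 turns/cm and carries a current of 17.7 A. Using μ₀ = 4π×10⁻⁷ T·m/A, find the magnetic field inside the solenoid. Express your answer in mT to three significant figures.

B ≈ 122 mT

Inside a long solenoid, B = μ₀nI.
B = (4π×10⁻⁷)(5.470×10^3 m⁻¹)(17.7 A) = 0.1217 T.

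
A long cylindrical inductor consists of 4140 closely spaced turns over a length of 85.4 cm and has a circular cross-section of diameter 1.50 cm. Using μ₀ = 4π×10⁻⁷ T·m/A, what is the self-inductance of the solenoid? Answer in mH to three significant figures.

L ≈ 4.46 mH

A = π(d/2)² = π(7.500×10^-3 m)² = 1.767×10^-4 m².
For a long solenoid, L = μ₀N²A/ℓ.
L = (4π×10⁻⁷)(4140)²(1.767×10^-4)/(0.854 m) = 4.457×10^-3 H.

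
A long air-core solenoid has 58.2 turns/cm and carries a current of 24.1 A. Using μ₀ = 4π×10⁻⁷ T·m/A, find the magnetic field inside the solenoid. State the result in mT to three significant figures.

Inside a long solenoid, B = μ₀nI.
B = (4π×10⁻⁷)(5.820×10^3 m⁻¹)(24.1 A) = 0.1763 T.

B ≈ 176 mT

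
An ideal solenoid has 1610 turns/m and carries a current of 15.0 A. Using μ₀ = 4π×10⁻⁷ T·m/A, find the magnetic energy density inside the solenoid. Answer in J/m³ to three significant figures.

u ≈ 366 J/m³

B = μ₀nI = (4π×10⁻⁷)(1.610×10^3)(15.0) = 3.0348×10^-2 T.
u = B²/(2μ₀) = (3.0348×10^-2)²/(2×4π×10⁻⁷) = 366.4 J/m³.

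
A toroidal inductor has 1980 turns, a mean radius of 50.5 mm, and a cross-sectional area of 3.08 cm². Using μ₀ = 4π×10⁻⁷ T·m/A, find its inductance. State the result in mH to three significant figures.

For a thin toroid, L = μ₀N²A/(2πR).
L = (4π×10⁻⁷)(1980)²(3.080×10^-4) / (2π×5.050×10^-2 m) = 4.782×10^-3 H.

L ≈ 4.78 mH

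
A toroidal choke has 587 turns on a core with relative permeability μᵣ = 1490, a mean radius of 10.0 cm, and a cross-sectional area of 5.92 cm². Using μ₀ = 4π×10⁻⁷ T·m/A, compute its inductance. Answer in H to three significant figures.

L ≈ 0.608 H

For a thin toroid, L = μ₀μᵣN²A/(2πR).
L = (4π×10⁻⁷)(1490)(587)²(5.920×10^-4) / (2π×0.1 m) = 0.6079 H.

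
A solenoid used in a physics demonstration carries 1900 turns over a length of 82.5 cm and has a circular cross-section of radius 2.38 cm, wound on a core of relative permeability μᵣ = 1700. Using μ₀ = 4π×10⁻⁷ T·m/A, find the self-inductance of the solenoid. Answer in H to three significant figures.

L ≈ 16.6 H

A = πr² = π(2.380×10^-2 m)² = 1.780×10^-3 m².
For a long solenoid, L = μ₀μᵣN²A/ℓ.
L = (4π×10⁻⁷)(1700)(1900)²(1.780×10^-3)/(0.825 m) = 16.63 H.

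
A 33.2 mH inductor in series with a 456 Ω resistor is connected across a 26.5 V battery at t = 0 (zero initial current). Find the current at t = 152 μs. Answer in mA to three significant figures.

τ = L/R = 3.320×10^-2/456 = 7.281×10^-5 s; final current I_∞ = ε/R = 26.5/456 = 5.811×10^-2 A.
I(t) = I_∞(1 − e^(−t/τ)) with t/τ = 2.088.
I = (5.811×10^-2)(1 − e^(−2.088)) = 5.091×10^-2 A.

I ≈ 50.9 mA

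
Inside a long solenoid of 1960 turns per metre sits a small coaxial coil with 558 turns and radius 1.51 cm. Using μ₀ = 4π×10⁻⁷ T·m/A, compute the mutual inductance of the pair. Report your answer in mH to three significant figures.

The outer solenoid produces a uniform field B₁ = μ₀n₁I₁ across the inner coil,
so the flux linkage is N₂Φ = N₂B₁A₂ = μ₀n₁N₂A₂·I₁, giving M = μ₀n₁N₂A₂.
A₂ = πr² = π(1.510×10^-2 m)² = 7.163×10^-4 m².
M = (4π×10⁻⁷)(1960)(558)(7.163×10^-4) = 9.8447×10^-4 H.

M ≈ 0.984 mH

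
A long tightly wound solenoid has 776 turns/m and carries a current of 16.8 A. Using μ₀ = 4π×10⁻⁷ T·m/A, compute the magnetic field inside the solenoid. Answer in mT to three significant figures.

B ≈ 16.4 mT

Inside a long solenoid, B = μ₀nI.
B = (4π×10⁻⁷)(776 m⁻¹)(16.8 A) = 1.638×10^-2 T.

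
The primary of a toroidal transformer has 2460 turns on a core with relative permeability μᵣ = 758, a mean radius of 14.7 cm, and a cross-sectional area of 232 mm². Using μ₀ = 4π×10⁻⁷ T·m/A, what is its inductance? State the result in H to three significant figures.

L ≈ 1.45 H

For a thin toroid, L = μ₀μᵣN²A/(2πR).
L = (4π×10⁻⁷)(758)(2460)²(2.320×10^-4) / (2π×0.147 m) = 1.448 H.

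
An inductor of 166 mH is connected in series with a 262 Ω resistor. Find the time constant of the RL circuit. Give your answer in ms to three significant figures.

τ ≈ 0.634 ms

τ = L/R = (0.166 H)/(262 Ω) = 6.336×10^-4 s.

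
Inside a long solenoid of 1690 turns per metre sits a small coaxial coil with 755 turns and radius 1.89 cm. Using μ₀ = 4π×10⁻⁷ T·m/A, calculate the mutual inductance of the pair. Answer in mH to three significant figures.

The outer solenoid produces a uniform field B₁ = μ₀n₁I₁ across the inner coil,
so the flux linkage is N₂Φ = N₂B₁A₂ = μ₀n₁N₂A₂·I₁, giving M = μ₀n₁N₂A₂.
A₂ = πr² = π(1.890×10^-2 m)² = 1.122×10^-3 m².
M = (4π×10⁻⁷)(1690)(755)(1.122×10^-3) = 1.799×10^-3 H.

M ≈ 1.80 mH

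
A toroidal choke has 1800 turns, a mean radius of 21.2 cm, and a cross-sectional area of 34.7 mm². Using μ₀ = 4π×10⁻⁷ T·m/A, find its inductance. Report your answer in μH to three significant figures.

For a thin toroid, L = μ₀N²A/(2πR).
L = (4π×10⁻⁷)(1800)²(3.470×10^-5) / (2π×0.212 m) = 1.061×10^-4 H.

L ≈ 106 μH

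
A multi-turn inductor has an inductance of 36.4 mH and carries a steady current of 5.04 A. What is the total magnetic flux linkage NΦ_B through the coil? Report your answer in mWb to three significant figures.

NΦ_B ≈ 183 mWb

From L = NΦ_B/I, the flux linkage is NΦ_B = LI.
NΦ_B = (3.640×10^-2 H)(5.04 A) = 0.18346 Wb.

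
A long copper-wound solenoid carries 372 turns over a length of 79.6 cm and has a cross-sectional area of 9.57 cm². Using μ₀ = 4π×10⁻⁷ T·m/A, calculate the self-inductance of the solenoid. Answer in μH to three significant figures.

L ≈ 209 μH

A = 9.57 cm² = 9.570×10^-4 m².
For a long solenoid, L = μ₀N²A/ℓ.
L = (4π×10⁻⁷)(372)²(9.570×10^-4)/(0.796 m) = 2.091×10^-4 H.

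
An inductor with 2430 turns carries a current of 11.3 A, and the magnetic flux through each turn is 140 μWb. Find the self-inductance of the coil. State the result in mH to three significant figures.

Self-inductance is defined by L = NΦ_B/I (flux linkage over current).
L = (2430)(1.400×10^-4 Wb)/(11.3 A) = 3.011×10^-2 H.

L ≈ 30.1 mH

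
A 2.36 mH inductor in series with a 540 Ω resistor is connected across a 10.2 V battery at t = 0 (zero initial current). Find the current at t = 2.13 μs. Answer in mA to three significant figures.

τ = L/R = 2.360×10^-3/540 = 4.370×10^-6 s; final current I_∞ = ε/R = 10.2/540 = 1.889×10^-2 A.
I(t) = I_∞(1 − e^(−t/τ)) with t/τ = 0.487.
I = (1.889×10^-2)(1 − e^(−0.487)) = 7.287×10^-3 A.

I ≈ 7.29 mA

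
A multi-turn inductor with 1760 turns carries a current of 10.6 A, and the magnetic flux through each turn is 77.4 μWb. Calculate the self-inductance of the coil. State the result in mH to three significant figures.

L ≈ 12.9 mH

Self-inductance is defined by L = NΦ_B/I (flux linkage over current).
L = (1760)(7.740×10^-5 Wb)/(10.6 A) = 1.285×10^-2 H.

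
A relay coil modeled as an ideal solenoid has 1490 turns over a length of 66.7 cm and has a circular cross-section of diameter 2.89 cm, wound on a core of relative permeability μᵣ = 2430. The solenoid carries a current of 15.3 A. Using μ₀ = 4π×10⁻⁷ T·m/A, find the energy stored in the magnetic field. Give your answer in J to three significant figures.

U ≈ 780 J

A = π(d/2)² = π(1.445×10^-2 m)² = 6.560×10^-4 m².
L = μ₀μᵣN²A/ℓ = (4π×10⁻⁷)(2430)(1490)²(6.560×10^-4)/(0.667) = 6.667 H.
U = ½LI² = ½(6.667)(15.3)² = 780.4 J.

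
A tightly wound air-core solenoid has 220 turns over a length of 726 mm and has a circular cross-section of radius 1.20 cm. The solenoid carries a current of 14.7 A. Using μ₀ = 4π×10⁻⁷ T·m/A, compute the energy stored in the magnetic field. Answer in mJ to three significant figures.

U ≈ 4.09 mJ

A = πr² = π(1.200×10^-2 m)² = 4.524×10^-4 m².
L = μ₀N²A/ℓ = (4π×10⁻⁷)(220)²(4.524×10^-4)/(0.726) = 3.790×10^-5 H.
U = ½LI² = ½(3.790×10^-5)(14.7)² = 4.0948×10^-3 J.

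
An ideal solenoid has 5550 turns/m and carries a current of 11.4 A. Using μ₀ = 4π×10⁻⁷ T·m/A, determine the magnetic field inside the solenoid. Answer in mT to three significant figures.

Inside a long solenoid, B = μ₀nI.
B = (4π×10⁻⁷)(5.550×10^3 m⁻¹)(11.4 A) = 7.951×10^-2 T.

B ≈ 79.5 mT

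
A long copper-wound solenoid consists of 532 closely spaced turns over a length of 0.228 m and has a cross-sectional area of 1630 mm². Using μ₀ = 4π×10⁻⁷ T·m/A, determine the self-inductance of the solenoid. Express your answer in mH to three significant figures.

L ≈ 2.54 mH

A = 1630 mm² = 1.630×10^-3 m².
For a long solenoid, L = μ₀N²A/ℓ.
L = (4π×10⁻⁷)(532)²(1.630×10^-3)/(0.228 m) = 2.543×10^-3 H.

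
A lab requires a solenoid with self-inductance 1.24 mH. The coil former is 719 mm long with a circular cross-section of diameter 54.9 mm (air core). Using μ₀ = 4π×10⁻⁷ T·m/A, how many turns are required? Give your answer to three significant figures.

N ≈ 547 turns

A = π(d/2)² = π(2.745×10^-2 m)² = 2.367×10^-3 m².
From L = μ₀N²A/ℓ, N = √(Lℓ / (μ₀A)).
N = √[(1.240×10^-3)(0.719) / ((4π×10⁻⁷)×2.367×10^-3)] = √(2.997×10^5) ≈ 547.46.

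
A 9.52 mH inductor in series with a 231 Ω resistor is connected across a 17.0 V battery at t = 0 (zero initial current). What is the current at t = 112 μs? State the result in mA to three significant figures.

I ≈ 68.7 mA

τ = L/R = 9.520×10^-3/231 = 4.121×10^-5 s; final current I_∞ = ε/R = 17.0/231 = 7.359×10^-2 A.
I(t) = I_∞(1 − e^(−t/τ)) with t/τ = 2.718.
I = (7.359×10^-2)(1 − e^(−2.718)) = 6.873×10^-2 A.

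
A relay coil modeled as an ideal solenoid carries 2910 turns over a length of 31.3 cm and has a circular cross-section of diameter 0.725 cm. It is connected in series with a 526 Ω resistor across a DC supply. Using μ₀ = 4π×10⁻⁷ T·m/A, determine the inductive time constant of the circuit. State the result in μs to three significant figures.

A = π(d/2)² = π(3.625×10^-3 m)² = 4.128×10^-5 m².
L = μ₀N²A/ℓ = (4π×10⁻⁷)(2910)²(4.128×10^-5)/(0.313) = 1.404×10^-3 H.
τ = L/R = (1.404×10^-3)/(526) = 2.668×10^-6 s.

τ ≈ 2.67 μs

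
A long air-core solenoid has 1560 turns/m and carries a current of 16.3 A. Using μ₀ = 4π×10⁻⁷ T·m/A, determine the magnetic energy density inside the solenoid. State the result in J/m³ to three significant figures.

B = μ₀nI = (4π×10⁻⁷)(1.560×10^3)(16.3) = 3.195×10^-2 T.
u = B²/(2μ₀) = (3.195×10^-2)²/(2×4π×10⁻⁷) = 406.3 J/m³.

u ≈ 406 J/m³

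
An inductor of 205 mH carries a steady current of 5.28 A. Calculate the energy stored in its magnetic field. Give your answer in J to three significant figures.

Stored magnetic energy: U = ½LI².
U = ½(0.205 H)(5.28 A)² = 2.858 J.

U ≈ 2.86 J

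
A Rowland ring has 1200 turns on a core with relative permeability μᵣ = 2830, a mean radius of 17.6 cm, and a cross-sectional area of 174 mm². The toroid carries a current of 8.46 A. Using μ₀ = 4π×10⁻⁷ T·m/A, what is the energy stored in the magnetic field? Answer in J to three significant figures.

U ≈ 28.8 J

L = μ₀μᵣN²A/(2πR) = (4π×10⁻⁷)(2830)(1200)²(1.740×10^-4)/(2π×0.176) = 0.8058 H.
U = ½LI² = ½(0.8058)(8.46)² = 28.84 J.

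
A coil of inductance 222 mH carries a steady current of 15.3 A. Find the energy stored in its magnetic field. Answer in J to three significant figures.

Stored magnetic energy: U = ½LI².
U = ½(0.222 H)(15.3 A)² = 25.98 J.

U ≈ 26.0 J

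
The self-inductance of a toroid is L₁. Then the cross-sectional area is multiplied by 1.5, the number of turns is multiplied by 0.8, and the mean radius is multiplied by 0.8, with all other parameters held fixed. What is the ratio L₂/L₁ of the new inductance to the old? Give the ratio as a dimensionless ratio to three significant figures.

L₂/L₁ = 1.20

For a toroid, L ∝ μᵣN²A/R.
L₂/L₁ = (1.5) × (0.8)^2 × (0.8)^-1 = 1.20.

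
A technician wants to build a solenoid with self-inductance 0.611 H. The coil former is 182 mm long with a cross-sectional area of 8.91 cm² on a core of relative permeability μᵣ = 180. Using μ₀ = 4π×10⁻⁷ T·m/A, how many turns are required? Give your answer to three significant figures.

N ≈ 743 turns

A = 8.91 cm² = 8.910×10^-4 m².
From L = μ₀μᵣN²A/ℓ, N = √(Lℓ / (μ₀μᵣA)).
N = √[(0.611)(0.182) / ((4π×10⁻⁷)(180)×8.910×10^-4)] = √(5.518×10^5) ≈ 742.8.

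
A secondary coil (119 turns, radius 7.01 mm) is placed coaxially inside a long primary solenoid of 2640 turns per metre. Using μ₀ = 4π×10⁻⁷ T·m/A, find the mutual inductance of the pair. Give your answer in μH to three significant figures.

M ≈ 60.9 μH

The outer solenoid produces a uniform field B₁ = μ₀n₁I₁ across the inner coil,
so the flux linkage is N₂Φ = N₂B₁A₂ = μ₀n₁N₂A₂·I₁, giving M = μ₀n₁N₂A₂.
A₂ = πr² = π(7.010×10^-3 m)² = 1.544×10^-4 m².
M = (4π×10⁻⁷)(2640)(119)(1.544×10^-4) = 6.0946×10^-5 H.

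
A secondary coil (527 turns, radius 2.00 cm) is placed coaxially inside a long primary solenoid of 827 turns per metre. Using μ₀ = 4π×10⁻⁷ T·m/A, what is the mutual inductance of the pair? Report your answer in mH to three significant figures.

The outer solenoid produces a uniform field B₁ = μ₀n₁I₁ across the inner coil,
so the flux linkage is N₂Φ = N₂B₁A₂ = μ₀n₁N₂A₂·I₁, giving M = μ₀n₁N₂A₂.
A₂ = πr² = π(2.000×10^-2 m)² = 1.257×10^-3 m².
M = (4π×10⁻⁷)(827)(527)(1.257×10^-3) = 6.882×10^-4 H.

M ≈ 0.688 mH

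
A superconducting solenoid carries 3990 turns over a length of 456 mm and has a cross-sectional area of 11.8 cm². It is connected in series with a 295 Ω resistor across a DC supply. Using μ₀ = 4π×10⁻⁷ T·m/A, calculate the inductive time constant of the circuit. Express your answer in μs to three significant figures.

τ ≈ 175 μs

A = 11.8 cm² = 1.180×10^-3 m².
L = μ₀N²A/ℓ = (4π×10⁻⁷)(3990)²(1.180×10^-3)/(0.456) = 5.177×10^-2 H.
τ = L/R = (5.177×10^-2)/(295) = 1.7549×10^-4 s.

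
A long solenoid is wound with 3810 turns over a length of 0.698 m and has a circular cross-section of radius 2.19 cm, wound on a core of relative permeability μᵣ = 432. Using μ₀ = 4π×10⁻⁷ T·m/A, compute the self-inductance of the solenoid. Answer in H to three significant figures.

A = πr² = π(2.190×10^-2 m)² = 1.507×10^-3 m².
For a long solenoid, L = μ₀μᵣN²A/ℓ.
L = (4π×10⁻⁷)(432)(3810)²(1.507×10^-3)/(0.698 m) = 17.01 H.

L ≈ 17.0 H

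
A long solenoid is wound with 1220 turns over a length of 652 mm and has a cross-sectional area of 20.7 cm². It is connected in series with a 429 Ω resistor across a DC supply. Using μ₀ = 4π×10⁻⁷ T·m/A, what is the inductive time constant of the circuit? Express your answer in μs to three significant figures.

A = 20.7 cm² = 2.070×10^-3 m².
L = μ₀N²A/ℓ = (4π×10⁻⁷)(1220)²(2.070×10^-3)/(0.652) = 5.938×10^-3 H.
τ = L/R = (5.938×10^-3)/(429) = 1.384×10^-5 s.

τ ≈ 13.8 μs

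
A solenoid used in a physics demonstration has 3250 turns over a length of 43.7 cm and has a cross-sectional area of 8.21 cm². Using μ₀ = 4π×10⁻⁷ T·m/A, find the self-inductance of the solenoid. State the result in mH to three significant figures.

A = 8.21 cm² = 8.210×10^-4 m².
For a long solenoid, L = μ₀N²A/ℓ.
L = (4π×10⁻⁷)(3250)²(8.210×10^-4)/(0.437 m) = 2.494×10^-2 H.

L ≈ 24.9 mH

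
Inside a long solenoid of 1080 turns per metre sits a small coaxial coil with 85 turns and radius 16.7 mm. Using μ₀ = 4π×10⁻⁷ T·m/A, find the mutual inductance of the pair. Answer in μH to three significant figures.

The outer solenoid produces a uniform field B₁ = μ₀n₁I₁ across the inner coil,
so the flux linkage is N₂Φ = N₂B₁A₂ = μ₀n₁N₂A₂·I₁, giving M = μ₀n₁N₂A₂.
A₂ = πr² = π(1.670×10^-2 m)² = 8.762×10^-4 m².
M = (4π×10⁻⁷)(1080)(85)(8.762×10^-4) = 1.011×10^-4 H.

M ≈ 101 μH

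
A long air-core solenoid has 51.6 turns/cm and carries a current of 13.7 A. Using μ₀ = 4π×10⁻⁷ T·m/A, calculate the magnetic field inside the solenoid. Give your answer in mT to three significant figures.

B ≈ 88.8 mT

Inside a long solenoid, B = μ₀nI.
B = (4π×10⁻⁷)(5.160×10^3 m⁻¹)(13.7 A) = 8.883×10^-2 T.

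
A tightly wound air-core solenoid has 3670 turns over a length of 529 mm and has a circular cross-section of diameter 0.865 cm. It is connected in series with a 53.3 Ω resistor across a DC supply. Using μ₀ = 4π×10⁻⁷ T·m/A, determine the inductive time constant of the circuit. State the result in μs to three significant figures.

τ ≈ 35.3 μs

A = π(d/2)² = π(4.325×10^-3 m)² = 5.877×10^-5 m².
L = μ₀N²A/ℓ = (4π×10⁻⁷)(3670)²(5.877×10^-5)/(0.529) = 1.880×10^-3 H.
τ = L/R = (1.880×10^-3)/(53.3) = 3.528×10^-5 s.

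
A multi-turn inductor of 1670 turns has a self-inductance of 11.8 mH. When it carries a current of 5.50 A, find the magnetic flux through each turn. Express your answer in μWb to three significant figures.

Φ_B ≈ 38.9 μWb

From L = NΦ_B/I, the flux per turn is Φ_B = LI/N.
Φ_B = (1.180×10^-2 H)(5.50 A)/1670 = 3.886×10^-5 Wb.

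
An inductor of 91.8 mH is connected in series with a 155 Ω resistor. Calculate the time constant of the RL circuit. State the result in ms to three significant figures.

τ ≈ 0.592 ms

τ = L/R = (9.180×10^-2 H)/(155 Ω) = 5.923×10^-4 s.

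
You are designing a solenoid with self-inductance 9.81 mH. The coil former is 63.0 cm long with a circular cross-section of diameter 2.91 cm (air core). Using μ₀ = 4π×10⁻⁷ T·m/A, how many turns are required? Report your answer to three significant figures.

N ≈ 2720 turns

A = π(d/2)² = π(1.455×10^-2 m)² = 6.651×10^-4 m².
From L = μ₀N²A/ℓ, N = √(Lℓ / (μ₀A)).
N = √[(9.810×10^-3)(0.63) / ((4π×10⁻⁷)×6.651×10^-4)] = √(7.3948×10^6) ≈ 2719.3.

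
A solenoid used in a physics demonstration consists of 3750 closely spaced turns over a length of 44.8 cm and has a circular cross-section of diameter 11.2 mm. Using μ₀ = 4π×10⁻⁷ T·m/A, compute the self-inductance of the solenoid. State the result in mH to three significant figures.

A = π(d/2)² = π(5.600×10^-3 m)² = 9.852×10^-5 m².
For a long solenoid, L = μ₀N²A/ℓ.
L = (4π×10⁻⁷)(3750)²(9.852×10^-5)/(0.448 m) = 3.886×10^-3 H.

L ≈ 3.89 mH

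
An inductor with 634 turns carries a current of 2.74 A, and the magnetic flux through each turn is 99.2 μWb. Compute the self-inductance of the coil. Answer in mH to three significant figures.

Self-inductance is defined by L = NΦ_B/I (flux linkage over current).
L = (634)(9.920×10^-5 Wb)/(2.74 A) = 2.295×10^-2 H.

L ≈ 23.0 mH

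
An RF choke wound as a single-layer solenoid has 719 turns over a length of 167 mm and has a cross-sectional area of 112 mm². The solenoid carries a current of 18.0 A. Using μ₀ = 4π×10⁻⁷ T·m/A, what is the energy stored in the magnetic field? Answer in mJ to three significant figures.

A = 112 mm² = 1.120×10^-4 m².
L = μ₀N²A/ℓ = (4π×10⁻⁷)(719)²(1.120×10^-4)/(0.167) = 4.357×10^-4 H.
U = ½LI² = ½(4.357×10^-4)(18.0)² = 7.058×10^-2 J.

U ≈ 70.6 mJ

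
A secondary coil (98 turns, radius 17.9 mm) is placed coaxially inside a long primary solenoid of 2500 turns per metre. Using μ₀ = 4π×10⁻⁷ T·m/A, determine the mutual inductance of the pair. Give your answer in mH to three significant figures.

The outer solenoid produces a uniform field B₁ = μ₀n₁I₁ across the inner coil,
so the flux linkage is N₂Φ = N₂B₁A₂ = μ₀n₁N₂A₂·I₁, giving M = μ₀n₁N₂A₂.
A₂ = πr² = π(1.790×10^-2 m)² = 1.007×10^-3 m².
M = (4π×10⁻⁷)(2500)(98)(1.007×10^-3) = 3.099×10^-4 H.

M ≈ 0.310 mH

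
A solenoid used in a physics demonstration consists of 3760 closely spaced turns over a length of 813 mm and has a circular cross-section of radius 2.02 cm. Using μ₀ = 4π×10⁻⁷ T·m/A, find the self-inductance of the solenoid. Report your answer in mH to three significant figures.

A = πr² = π(2.020×10^-2 m)² = 1.282×10^-3 m².
For a long solenoid, L = μ₀N²A/ℓ.
L = (4π×10⁻⁷)(3760)²(1.282×10^-3)/(0.813 m) = 2.801×10^-2 H.

L ≈ 28.0 mH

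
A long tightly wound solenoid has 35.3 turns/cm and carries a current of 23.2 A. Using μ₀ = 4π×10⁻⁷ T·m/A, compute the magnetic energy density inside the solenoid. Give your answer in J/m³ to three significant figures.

B = μ₀nI = (4π×10⁻⁷)(3.530×10^3)(23.2) = 0.1029 T.
u = B²/(2μ₀) = (0.1029)²/(2×4π×10⁻⁷) = 4.214×10^3 J/m³.

u ≈ 4210 J/m³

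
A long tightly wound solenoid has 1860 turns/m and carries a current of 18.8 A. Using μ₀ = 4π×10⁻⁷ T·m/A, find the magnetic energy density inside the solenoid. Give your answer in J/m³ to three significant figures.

u ≈ 768 J/m³

B = μ₀nI = (4π×10⁻⁷)(1.860×10^3)(18.8) = 4.394×10^-2 T.
u = B²/(2μ₀) = (4.394×10^-2)²/(2×4π×10⁻⁷) = 768.3 J/m³.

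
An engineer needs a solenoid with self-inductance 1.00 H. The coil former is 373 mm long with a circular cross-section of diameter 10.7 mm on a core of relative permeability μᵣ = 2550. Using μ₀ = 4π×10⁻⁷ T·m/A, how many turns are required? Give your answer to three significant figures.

N ≈ 1140 turns

A = π(d/2)² = π(5.350×10^-3 m)² = 8.992×10^-5 m².
From L = μ₀μᵣN²A/ℓ, N = √(Lℓ / (μ₀μᵣA)).
N = √[(1)(0.373) / ((4π×10⁻⁷)(2550)×8.992×10^-5)] = √(1.294×10^6) ≈ 1137.8.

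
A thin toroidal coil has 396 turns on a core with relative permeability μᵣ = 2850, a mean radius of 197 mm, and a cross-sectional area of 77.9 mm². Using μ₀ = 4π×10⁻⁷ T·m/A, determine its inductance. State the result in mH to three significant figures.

For a thin toroid, L = μ₀μᵣN²A/(2πR).
L = (4π×10⁻⁷)(2850)(396)²(7.790×10^-5) / (2π×0.197 m) = 3.5346×10^-2 H.

L ≈ 35.3 mH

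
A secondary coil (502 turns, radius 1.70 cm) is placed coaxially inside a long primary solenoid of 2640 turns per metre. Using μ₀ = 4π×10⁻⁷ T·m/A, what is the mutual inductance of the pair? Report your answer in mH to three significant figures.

The outer solenoid produces a uniform field B₁ = μ₀n₁I₁ across the inner coil,
so the flux linkage is N₂Φ = N₂B₁A₂ = μ₀n₁N₂A₂·I₁, giving M = μ₀n₁N₂A₂.
A₂ = πr² = π(1.700×10^-2 m)² = 9.079×10^-4 m².
M = (4π×10⁻⁷)(2640)(502)(9.079×10^-4) = 1.512×10^-3 H.

M ≈ 1.51 mH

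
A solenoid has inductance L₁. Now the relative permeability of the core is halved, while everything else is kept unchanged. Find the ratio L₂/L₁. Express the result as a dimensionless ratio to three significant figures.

L₂/L₁ = 0.500

For a solenoid, L ∝ μᵣN²A/ℓ.
L₂/L₁ = (0.5) = 0.500.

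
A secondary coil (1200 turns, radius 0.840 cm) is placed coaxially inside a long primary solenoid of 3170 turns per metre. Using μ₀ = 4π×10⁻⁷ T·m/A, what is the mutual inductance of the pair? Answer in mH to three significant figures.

The outer solenoid produces a uniform field B₁ = μ₀n₁I₁ across the inner coil,
so the flux linkage is N₂Φ = N₂B₁A₂ = μ₀n₁N₂A₂·I₁, giving M = μ₀n₁N₂A₂.
A₂ = πr² = π(8.400×10^-3 m)² = 2.217×10^-4 m².
M = (4π×10⁻⁷)(3170)(1200)(2.217×10^-4) = 1.060×10^-3 H.

M ≈ 1.06 mH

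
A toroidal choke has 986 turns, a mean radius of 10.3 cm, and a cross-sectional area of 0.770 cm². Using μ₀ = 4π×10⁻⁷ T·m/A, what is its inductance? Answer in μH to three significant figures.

L ≈ 145 μH

For a thin toroid, L = μ₀N²A/(2πR).
L = (4π×10⁻⁷)(986)²(7.700×10^-5) / (2π×0.103 m) = 1.454×10^-4 H.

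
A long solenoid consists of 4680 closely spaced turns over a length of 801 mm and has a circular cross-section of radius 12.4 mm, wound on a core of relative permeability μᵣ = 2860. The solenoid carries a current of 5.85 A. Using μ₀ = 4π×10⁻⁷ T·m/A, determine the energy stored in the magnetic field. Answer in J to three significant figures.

A = πr² = π(1.240×10^-2 m)² = 4.831×10^-4 m².
L = μ₀μᵣN²A/ℓ = (4π×10⁻⁷)(2860)(4680)²(4.831×10^-4)/(0.801) = 47.47 H.
U = ½LI² = ½(47.47)(5.85)² = 812.3 J.

U ≈ 812 J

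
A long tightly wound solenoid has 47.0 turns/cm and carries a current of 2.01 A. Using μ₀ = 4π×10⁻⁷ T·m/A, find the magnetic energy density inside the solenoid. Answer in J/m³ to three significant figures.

u ≈ 56.1 J/m³

B = μ₀nI = (4π×10⁻⁷)(4.700×10^3)(2.01) = 1.187×10^-2 T.
u = B²/(2μ₀) = (1.187×10^-2)²/(2×4π×10⁻⁷) = 56.07 J/m³.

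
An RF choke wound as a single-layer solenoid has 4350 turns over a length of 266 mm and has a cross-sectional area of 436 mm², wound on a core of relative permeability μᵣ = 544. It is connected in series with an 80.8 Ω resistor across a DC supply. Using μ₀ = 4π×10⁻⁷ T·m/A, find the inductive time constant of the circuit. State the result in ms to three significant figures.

A = 436 mm² = 4.360×10^-4 m².
L = μ₀μᵣN²A/ℓ = (4π×10⁻⁷)(544)(4350)²(4.360×10^-4)/(0.266) = 21.2 H.
τ = L/R = (21.2)/(80.8) = 0.2624 s.

τ ≈ 262 ms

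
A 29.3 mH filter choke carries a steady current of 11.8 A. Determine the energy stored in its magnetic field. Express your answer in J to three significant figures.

Stored magnetic energy: U = ½LI².
U = ½(2.930×10^-2 H)(11.8 A)² = 2.04 J.

U ≈ 2.04 J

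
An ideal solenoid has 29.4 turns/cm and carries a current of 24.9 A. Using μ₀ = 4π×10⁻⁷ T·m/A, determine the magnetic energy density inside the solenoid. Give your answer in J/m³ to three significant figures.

u ≈ 3370 J/m³

B = μ₀nI = (4π×10⁻⁷)(2.940×10^3)(24.9) = 9.199×10^-2 T.
u = B²/(2μ₀) = (9.199×10^-2)²/(2×4π×10⁻⁷) = 3.367×10^3 J/m³.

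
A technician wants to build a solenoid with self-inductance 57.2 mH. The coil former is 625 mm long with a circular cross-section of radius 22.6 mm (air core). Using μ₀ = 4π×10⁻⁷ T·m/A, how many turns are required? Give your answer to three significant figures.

N ≈ 4210 turns

A = πr² = π(2.260×10^-2 m)² = 1.6046×10^-3 m².
From L = μ₀N²A/ℓ, N = √(Lℓ / (μ₀A)).
N = √[(5.720×10^-2)(0.625) / ((4π×10⁻⁷)×1.6046×10^-3)] = √(1.773×10^7) ≈ 4210.7.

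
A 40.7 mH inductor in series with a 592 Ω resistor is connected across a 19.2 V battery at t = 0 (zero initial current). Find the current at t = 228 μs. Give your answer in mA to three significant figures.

I ≈ 31.3 mA

τ = L/R = 4.070×10^-2/592 = 6.875×10^-5 s; final current I_∞ = ε/R = 19.2/592 = 3.243×10^-2 A.
I(t) = I_∞(1 − e^(−t/τ)) with t/τ = 3.316.
I = (3.243×10^-2)(1 − e^(−3.316)) = 3.126×10^-2 A.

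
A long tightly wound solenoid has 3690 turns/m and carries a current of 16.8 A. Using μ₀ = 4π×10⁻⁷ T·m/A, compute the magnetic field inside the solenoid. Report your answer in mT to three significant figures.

Inside a long solenoid, B = μ₀nI.
B = (4π×10⁻⁷)(3.690×10^3 m⁻¹)(16.8 A) = 7.790×10^-2 T.

B ≈ 77.9 mT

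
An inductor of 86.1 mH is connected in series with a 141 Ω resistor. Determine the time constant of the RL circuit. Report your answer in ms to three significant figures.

τ ≈ 0.611 ms

τ = L/R = (8.610×10^-2 H)/(141 Ω) = 6.106×10^-4 s.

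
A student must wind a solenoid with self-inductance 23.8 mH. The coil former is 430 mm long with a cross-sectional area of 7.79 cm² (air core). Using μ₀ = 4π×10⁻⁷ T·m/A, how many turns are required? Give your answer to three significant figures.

A = 7.79 cm² = 7.790×10^-4 m².
From L = μ₀N²A/ℓ, N = √(Lℓ / (μ₀A)).
N = √[(2.380×10^-2)(0.43) / ((4π×10⁻⁷)×7.790×10^-4)] = √(1.045×10^7) ≈ 3233.3.

N ≈ 3230 turns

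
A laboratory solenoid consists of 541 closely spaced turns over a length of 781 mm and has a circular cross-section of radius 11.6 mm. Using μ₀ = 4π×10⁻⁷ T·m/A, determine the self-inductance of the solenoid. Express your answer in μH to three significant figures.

A = πr² = π(1.160×10^-2 m)² = 4.227×10^-4 m².
For a long solenoid, L = μ₀N²A/ℓ.
L = (4π×10⁻⁷)(541)²(4.227×10^-4)/(0.781 m) = 1.991×10^-4 H.

L ≈ 199 μH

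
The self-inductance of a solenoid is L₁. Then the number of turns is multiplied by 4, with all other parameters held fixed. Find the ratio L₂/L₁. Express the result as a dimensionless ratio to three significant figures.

For a solenoid, L ∝ μᵣN²A/ℓ.
L₂/L₁ = (4)^2 = 16.0.

L₂/L₁ = 16.0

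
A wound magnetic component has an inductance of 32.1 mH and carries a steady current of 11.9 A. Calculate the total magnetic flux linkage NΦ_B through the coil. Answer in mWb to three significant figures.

NΦ_B ≈ 382 mWb

From L = NΦ_B/I, the flux linkage is NΦ_B = LI.
NΦ_B = (3.210×10^-2 H)(11.9 A) = 0.382 Wb.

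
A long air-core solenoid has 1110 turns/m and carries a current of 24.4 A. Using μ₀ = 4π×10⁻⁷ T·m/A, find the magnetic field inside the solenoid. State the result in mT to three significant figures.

B ≈ 34.0 mT

Inside a long solenoid, B = μ₀nI.
B = (4π×10⁻⁷)(1.110×10^3 m⁻¹)(24.4 A) = 3.403×10^-2 T.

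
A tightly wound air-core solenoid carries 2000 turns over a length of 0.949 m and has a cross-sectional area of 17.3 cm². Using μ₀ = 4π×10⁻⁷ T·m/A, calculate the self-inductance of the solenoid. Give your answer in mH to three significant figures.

A = 17.3 cm² = 1.730×10^-3 m².
For a long solenoid, L = μ₀N²A/ℓ.
L = (4π×10⁻⁷)(2000)²(1.730×10^-3)/(0.949 m) = 9.163×10^-3 H.

L ≈ 9.16 mH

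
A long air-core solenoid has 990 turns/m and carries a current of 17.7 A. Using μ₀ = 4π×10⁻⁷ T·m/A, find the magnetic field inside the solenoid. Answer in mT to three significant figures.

B ≈ 22.0 mT

Inside a long solenoid, B = μ₀nI.
B = (4π×10⁻⁷)(990 m⁻¹)(17.7 A) = 2.202×10^-2 T.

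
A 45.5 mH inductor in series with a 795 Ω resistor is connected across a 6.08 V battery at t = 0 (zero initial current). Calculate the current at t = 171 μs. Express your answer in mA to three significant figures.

I ≈ 7.26 mA

τ = L/R = 4.550×10^-2/795 = 5.723×10^-5 s; final current I_∞ = ε/R = 6.08/795 = 7.648×10^-3 A.
I(t) = I_∞(1 − e^(−t/τ)) with t/τ = 2.988.
I = (7.648×10^-3)(1 − e^(−2.988)) = 7.262×10^-3 A.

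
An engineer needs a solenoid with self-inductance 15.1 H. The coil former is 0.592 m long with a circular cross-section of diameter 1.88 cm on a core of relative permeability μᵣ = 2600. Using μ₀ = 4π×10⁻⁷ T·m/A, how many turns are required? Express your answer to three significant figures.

N ≈ 3140 turns

A = π(d/2)² = π(9.400×10^-3 m)² = 2.776×10^-4 m².
From L = μ₀μᵣN²A/ℓ, N = √(Lℓ / (μ₀μᵣA)).
N = √[(15.1)(0.592) / ((4π×10⁻⁷)(2600)×2.776×10^-4)] = √(9.856×10^6) ≈ 3139.5.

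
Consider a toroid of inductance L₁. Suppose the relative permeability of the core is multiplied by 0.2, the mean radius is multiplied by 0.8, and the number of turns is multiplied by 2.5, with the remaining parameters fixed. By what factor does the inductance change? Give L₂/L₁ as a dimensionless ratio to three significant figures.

L₂/L₁ = 1.56

For a toroid, L ∝ μᵣN²A/R.
L₂/L₁ = (0.2) × (0.8)^-1 × (2.5)^2 = 1.56.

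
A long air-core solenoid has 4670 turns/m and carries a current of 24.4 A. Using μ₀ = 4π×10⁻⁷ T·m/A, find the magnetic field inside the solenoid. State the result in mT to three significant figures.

B ≈ 143 mT

Inside a long solenoid, B = μ₀nI.
B = (4π×10⁻⁷)(4.670×10^3 m⁻¹)(24.4 A) = 0.1432 T.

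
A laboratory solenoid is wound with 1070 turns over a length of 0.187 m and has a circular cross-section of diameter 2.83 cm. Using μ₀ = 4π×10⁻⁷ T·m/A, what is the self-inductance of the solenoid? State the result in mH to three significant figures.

A = π(d/2)² = π(1.415×10^-2 m)² = 6.290×10^-4 m².
For a long solenoid, L = μ₀N²A/ℓ.
L = (4π×10⁻⁷)(1070)²(6.290×10^-4)/(0.187 m) = 4.839×10^-3 H.

L ≈ 4.84 mH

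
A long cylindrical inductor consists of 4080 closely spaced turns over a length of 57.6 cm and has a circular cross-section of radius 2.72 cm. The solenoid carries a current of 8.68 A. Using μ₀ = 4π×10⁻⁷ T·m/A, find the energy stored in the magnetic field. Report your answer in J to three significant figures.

U ≈ 3.18 J

A = πr² = π(2.720×10^-2 m)² = 2.324×10^-3 m².
L = μ₀N²A/ℓ = (4π×10⁻⁷)(4080)²(2.324×10^-3)/(0.576) = 8.441×10^-2 H.
U = ½LI² = ½(8.441×10^-2)(8.68)² = 3.18 J.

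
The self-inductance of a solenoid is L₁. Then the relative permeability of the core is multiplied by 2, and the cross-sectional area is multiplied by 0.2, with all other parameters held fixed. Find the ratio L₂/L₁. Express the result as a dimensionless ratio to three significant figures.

For a solenoid, L ∝ μᵣN²A/ℓ.
L₂/L₁ = (2) × (0.2) = 0.400.

L₂/L₁ = 0.400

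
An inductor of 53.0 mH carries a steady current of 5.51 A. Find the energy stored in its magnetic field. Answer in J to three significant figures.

U ≈ 0.805 J

Stored magnetic energy: U = ½LI².
U = ½(5.300×10^-2 H)(5.51 A)² = 0.8045 J.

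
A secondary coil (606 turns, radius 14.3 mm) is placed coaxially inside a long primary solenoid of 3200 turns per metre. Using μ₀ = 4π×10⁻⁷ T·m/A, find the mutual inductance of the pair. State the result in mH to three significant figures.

M ≈ 1.57 mH

The outer solenoid produces a uniform field B₁ = μ₀n₁I₁ across the inner coil,
so the flux linkage is N₂Φ = N₂B₁A₂ = μ₀n₁N₂A₂·I₁, giving M = μ₀n₁N₂A₂.
A₂ = πr² = π(1.430×10^-2 m)² = 6.424×10^-4 m².
M = (4π×10⁻⁷)(3200)(606)(6.424×10^-4) = 1.566×10^-3 H.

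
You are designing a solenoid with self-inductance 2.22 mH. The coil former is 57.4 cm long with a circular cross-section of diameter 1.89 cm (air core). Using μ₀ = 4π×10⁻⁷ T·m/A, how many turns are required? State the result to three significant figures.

A = π(d/2)² = π(9.450×10^-3 m)² = 2.806×10^-4 m².
From L = μ₀N²A/ℓ, N = √(Lℓ / (μ₀A)).
N = √[(2.220×10^-3)(0.574) / ((4π×10⁻⁷)×2.806×10^-4)] = √(3.614×10^6) ≈ 1901.2.

N ≈ 1900 turns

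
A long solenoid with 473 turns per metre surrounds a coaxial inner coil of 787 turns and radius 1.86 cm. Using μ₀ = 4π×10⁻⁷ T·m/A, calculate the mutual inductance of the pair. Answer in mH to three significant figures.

M ≈ 0.508 mH

The outer solenoid produces a uniform field B₁ = μ₀n₁I₁ across the inner coil,
so the flux linkage is N₂Φ = N₂B₁A₂ = μ₀n₁N₂A₂·I₁, giving M = μ₀n₁N₂A₂.
A₂ = πr² = π(1.860×10^-2 m)² = 1.087×10^-3 m².
M = (4π×10⁻⁷)(473)(787)(1.087×10^-3) = 5.084×10^-4 H.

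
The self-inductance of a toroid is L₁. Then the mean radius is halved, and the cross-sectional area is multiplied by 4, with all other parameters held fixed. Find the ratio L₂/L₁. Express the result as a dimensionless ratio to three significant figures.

For a toroid, L ∝ μᵣN²A/R.
L₂/L₁ = (0.5)^-1 × (4) = 8.00.

L₂/L₁ = 8.00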